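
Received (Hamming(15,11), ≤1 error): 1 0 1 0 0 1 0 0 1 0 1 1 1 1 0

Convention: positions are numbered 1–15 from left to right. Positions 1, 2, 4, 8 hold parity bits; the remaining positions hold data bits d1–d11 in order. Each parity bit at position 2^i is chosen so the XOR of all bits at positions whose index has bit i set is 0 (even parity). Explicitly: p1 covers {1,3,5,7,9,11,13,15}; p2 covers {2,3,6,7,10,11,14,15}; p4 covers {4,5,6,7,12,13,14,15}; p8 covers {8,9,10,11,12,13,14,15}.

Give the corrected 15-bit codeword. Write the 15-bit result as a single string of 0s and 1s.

s1 (pos 1,3,5,7,9,11,13,15): 1⊕1⊕0⊕0⊕1⊕1⊕1⊕0 = 1
s2 (pos 2,3,6,7,10,11,14,15): 0⊕1⊕1⊕0⊕0⊕1⊕1⊕0 = 0
s4 (pos 4,5,6,7,12,13,14,15): 0⊕0⊕1⊕0⊕1⊕1⊕1⊕0 = 0
s8 (pos 8,9,10,11,12,13,14,15): 0⊕1⊕0⊕1⊕1⊕1⊕1⊕0 = 1
Syndrome s8…s1 = 1001 → error at position 9.
Flip position 9: 101001001011110 → 101001000011110

101001000011110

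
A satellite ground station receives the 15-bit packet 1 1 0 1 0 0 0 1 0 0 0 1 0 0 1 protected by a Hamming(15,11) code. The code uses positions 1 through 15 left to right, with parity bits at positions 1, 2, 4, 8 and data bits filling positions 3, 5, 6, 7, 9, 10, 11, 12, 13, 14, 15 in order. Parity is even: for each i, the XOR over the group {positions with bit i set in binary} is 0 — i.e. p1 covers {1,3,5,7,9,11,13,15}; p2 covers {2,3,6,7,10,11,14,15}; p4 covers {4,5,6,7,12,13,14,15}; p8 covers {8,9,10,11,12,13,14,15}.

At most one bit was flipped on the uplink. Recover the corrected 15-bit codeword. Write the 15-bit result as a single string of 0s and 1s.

110100010000001

s1 (pos 1,3,5,7,9,11,13,15): 1⊕0⊕0⊕0⊕0⊕0⊕0⊕1 = 0
s2 (pos 2,3,6,7,10,11,14,15): 1⊕0⊕0⊕0⊕0⊕0⊕0⊕1 = 0
s4 (pos 4,5,6,7,12,13,14,15): 1⊕0⊕0⊕0⊕1⊕0⊕0⊕1 = 1
s8 (pos 8,9,10,11,12,13,14,15): 1⊕0⊕0⊕0⊕1⊕0⊕0⊕1 = 1
Syndrome s8…s1 = 1100 → error at position 12.
Flip position 12: 110100010001001 → 110100010000001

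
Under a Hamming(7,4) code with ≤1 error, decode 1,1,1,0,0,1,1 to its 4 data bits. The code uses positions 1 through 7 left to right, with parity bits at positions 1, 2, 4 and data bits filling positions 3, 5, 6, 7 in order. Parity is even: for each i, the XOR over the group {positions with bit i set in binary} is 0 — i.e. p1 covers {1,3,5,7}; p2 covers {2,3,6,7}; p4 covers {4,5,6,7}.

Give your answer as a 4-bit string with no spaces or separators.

1011

s1 (pos 1,3,5,7): 1⊕1⊕0⊕1 = 1
s2 (pos 2,3,6,7): 1⊕1⊕1⊕1 = 0
s4 (pos 4,5,6,7): 0⊕0⊕1⊕1 = 0
Syndrome s4…s1 = 001 → error at position 1.
Flip position 1: 1110011 → 0110011
Read data bits from positions 3,5,6,7: 1011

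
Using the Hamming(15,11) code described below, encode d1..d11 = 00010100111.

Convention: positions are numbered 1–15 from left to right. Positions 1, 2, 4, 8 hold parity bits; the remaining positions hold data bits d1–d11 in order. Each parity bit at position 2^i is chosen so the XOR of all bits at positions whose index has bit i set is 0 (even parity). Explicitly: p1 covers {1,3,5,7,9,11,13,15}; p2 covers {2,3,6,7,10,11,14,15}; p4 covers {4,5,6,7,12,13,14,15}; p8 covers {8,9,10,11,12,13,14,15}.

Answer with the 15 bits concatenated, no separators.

100000100100111

Place data at non-parity positions: p1 p2 0 p4 0 0 1 p8 0 1 0 0 1 1 1
p1 (pos 1,3,5,7,9,11,13,15): XOR of data positions = 0⊕0⊕1⊕0⊕0⊕1⊕1 = 1
p2 (pos 2,3,6,7,10,11,14,15): XOR of data positions = 0⊕0⊕1⊕1⊕0⊕1⊕1 = 0
p4 (pos 4,5,6,7,12,13,14,15): XOR of data positions = 0⊕0⊕1⊕0⊕1⊕1⊕1 = 0
p8 (pos 8,9,10,11,12,13,14,15): XOR of data positions = 0⊕1⊕0⊕0⊕1⊕1⊕1 = 0
Codeword: 100000100100111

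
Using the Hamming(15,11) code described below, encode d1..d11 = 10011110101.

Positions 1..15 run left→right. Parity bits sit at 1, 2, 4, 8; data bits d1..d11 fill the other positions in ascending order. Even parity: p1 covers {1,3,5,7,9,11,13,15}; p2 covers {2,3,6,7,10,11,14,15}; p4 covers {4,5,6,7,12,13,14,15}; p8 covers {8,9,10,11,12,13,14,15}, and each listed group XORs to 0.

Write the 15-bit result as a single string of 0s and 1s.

011100111110101

Place data at non-parity positions: p1 p2 1 p4 0 0 1 p8 1 1 1 0 1 0 1
p1 (pos 1,3,5,7,9,11,13,15): XOR of data positions = 1⊕0⊕1⊕1⊕1⊕1⊕1 = 0
p2 (pos 2,3,6,7,10,11,14,15): XOR of data positions = 1⊕0⊕1⊕1⊕1⊕0⊕1 = 1
p4 (pos 4,5,6,7,12,13,14,15): XOR of data positions = 0⊕0⊕1⊕0⊕1⊕0⊕1 = 1
p8 (pos 8,9,10,11,12,13,14,15): XOR of data positions = 1⊕1⊕1⊕0⊕1⊕0⊕1 = 1
Codeword: 011100111110101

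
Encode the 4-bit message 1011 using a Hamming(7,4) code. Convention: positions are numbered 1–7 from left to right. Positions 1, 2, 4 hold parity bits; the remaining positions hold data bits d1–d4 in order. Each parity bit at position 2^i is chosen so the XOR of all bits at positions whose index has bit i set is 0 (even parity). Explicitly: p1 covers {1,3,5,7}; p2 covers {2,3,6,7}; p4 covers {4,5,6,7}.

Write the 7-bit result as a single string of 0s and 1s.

Place data at non-parity positions: p1 p2 1 p4 0 1 1
p1 (pos 1,3,5,7): XOR of data positions = 1⊕0⊕1 = 0
p2 (pos 2,3,6,7): XOR of data positions = 1⊕1⊕1 = 1
p4 (pos 4,5,6,7): XOR of data positions = 0⊕1⊕1 = 0
Codeword: 0110011

0110011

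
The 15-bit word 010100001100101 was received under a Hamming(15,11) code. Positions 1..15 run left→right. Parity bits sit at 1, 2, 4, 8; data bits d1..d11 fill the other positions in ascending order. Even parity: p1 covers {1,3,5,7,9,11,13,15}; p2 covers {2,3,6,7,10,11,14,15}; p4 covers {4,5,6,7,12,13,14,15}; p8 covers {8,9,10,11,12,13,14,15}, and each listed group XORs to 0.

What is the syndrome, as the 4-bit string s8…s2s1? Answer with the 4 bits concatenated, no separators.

0111

s1 (pos 1,3,5,7,9,11,13,15): 0⊕0⊕0⊕0⊕1⊕0⊕1⊕1 = 1
s2 (pos 2,3,6,7,10,11,14,15): 1⊕0⊕0⊕0⊕1⊕0⊕0⊕1 = 1
s4 (pos 4,5,6,7,12,13,14,15): 1⊕0⊕0⊕0⊕0⊕1⊕0⊕1 = 1
s8 (pos 8,9,10,11,12,13,14,15): 0⊕1⊕1⊕0⊕0⊕1⊕0⊕1 = 0
Syndrome s8…s1 = 0111 → error at position 7.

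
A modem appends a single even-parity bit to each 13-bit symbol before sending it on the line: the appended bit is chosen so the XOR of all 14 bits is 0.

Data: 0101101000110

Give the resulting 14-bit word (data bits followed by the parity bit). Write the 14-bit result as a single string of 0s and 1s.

XOR of the 13 data bits: 0⊕1⊕0⊕1⊕1⊕0⊕1⊕0⊕0⊕0⊕1⊕1⊕0 = 0
Parity bit = 0 (so all 14 bits XOR to 0).

01011010001100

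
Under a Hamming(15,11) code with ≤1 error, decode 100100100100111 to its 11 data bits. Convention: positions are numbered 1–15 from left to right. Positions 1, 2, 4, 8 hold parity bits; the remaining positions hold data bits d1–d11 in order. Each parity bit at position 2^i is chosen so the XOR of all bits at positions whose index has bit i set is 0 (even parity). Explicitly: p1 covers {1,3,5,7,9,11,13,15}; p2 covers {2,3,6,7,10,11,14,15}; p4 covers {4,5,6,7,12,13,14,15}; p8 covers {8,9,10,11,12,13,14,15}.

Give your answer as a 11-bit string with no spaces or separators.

s1 (pos 1,3,5,7,9,11,13,15): 1⊕0⊕0⊕1⊕0⊕0⊕1⊕1 = 0
s2 (pos 2,3,6,7,10,11,14,15): 0⊕0⊕0⊕1⊕1⊕0⊕1⊕1 = 0
s4 (pos 4,5,6,7,12,13,14,15): 1⊕0⊕0⊕1⊕0⊕1⊕1⊕1 = 1
s8 (pos 8,9,10,11,12,13,14,15): 0⊕0⊕1⊕0⊕0⊕1⊕1⊕1 = 0
Syndrome s8…s1 = 0100 → error at position 4.
Flip position 4: 100100100100111 → 100000100100111
Read data bits from positions 3,5,6,7,9,10,11,12,13,14,15: 00010100111

00010100111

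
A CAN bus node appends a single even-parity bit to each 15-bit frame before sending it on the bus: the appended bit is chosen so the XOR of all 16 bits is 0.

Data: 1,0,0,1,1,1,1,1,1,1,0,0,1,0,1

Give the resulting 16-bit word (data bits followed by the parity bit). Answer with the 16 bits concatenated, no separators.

XOR of the 15 data bits: 1⊕0⊕0⊕1⊕1⊕1⊕1⊕1⊕1⊕1⊕0⊕0⊕1⊕0⊕1 = 0
Parity bit = 0 (so all 16 bits XOR to 0).

1001111111001010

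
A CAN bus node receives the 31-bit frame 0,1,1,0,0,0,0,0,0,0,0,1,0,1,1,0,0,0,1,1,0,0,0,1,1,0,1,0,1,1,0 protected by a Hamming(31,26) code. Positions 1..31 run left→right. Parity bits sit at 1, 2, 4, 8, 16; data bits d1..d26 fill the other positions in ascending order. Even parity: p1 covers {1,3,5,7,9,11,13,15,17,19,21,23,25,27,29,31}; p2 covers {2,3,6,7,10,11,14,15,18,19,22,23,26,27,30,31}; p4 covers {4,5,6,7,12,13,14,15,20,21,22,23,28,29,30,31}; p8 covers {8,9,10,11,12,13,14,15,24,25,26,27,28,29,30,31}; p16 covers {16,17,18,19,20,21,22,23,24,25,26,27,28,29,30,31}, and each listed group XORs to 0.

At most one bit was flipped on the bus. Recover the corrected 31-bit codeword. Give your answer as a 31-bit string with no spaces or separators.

s1 (pos 1,3,5,7,9,11,13,15,17,19,21,23,25,27,29,31): 0⊕1⊕0⊕0⊕0⊕0⊕0⊕1⊕0⊕1⊕0⊕0⊕1⊕1⊕1⊕0 = 0
s2 (pos 2,3,6,7,10,11,14,15,18,19,22,23,26,27,30,31): 1⊕1⊕0⊕0⊕0⊕0⊕1⊕1⊕0⊕1⊕0⊕0⊕0⊕1⊕1⊕0 = 1
s4 (pos 4,5,6,7,12,13,14,15,20,21,22,23,28,29,30,31): 0⊕0⊕0⊕0⊕1⊕0⊕1⊕1⊕1⊕0⊕0⊕0⊕0⊕1⊕1⊕0 = 0
s8 (pos 8,9,10,11,12,13,14,15,24,25,26,27,28,29,30,31): 0⊕0⊕0⊕0⊕1⊕0⊕1⊕1⊕1⊕1⊕0⊕1⊕0⊕1⊕1⊕0 = 0
s16 (pos 16,17,18,19,20,21,22,23,24,25,26,27,28,29,30,31): 0⊕0⊕0⊕1⊕1⊕0⊕0⊕0⊕1⊕1⊕0⊕1⊕0⊕1⊕1⊕0 = 1
Syndrome s16…s1 = 10010 → error at position 18.
Flip position 18: 0110000000010110001100011010110 → 0110000000010110011100011010110

0110000000010110011100011010110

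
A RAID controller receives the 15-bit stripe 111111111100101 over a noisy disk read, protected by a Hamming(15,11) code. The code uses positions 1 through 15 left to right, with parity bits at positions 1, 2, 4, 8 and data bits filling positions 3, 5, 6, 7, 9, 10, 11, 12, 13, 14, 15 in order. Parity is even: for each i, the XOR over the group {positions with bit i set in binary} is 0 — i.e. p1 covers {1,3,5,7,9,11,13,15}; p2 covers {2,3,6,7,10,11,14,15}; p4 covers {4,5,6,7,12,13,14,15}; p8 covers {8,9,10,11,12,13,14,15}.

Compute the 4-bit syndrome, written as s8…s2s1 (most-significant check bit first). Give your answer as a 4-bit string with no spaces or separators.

s1 (pos 1,3,5,7,9,11,13,15): 1⊕1⊕1⊕1⊕1⊕0⊕1⊕1 = 1
s2 (pos 2,3,6,7,10,11,14,15): 1⊕1⊕1⊕1⊕1⊕0⊕0⊕1 = 0
s4 (pos 4,5,6,7,12,13,14,15): 1⊕1⊕1⊕1⊕0⊕1⊕0⊕1 = 0
s8 (pos 8,9,10,11,12,13,14,15): 1⊕1⊕1⊕0⊕0⊕1⊕0⊕1 = 1
Syndrome s8…s1 = 1001 → error at position 9.

1001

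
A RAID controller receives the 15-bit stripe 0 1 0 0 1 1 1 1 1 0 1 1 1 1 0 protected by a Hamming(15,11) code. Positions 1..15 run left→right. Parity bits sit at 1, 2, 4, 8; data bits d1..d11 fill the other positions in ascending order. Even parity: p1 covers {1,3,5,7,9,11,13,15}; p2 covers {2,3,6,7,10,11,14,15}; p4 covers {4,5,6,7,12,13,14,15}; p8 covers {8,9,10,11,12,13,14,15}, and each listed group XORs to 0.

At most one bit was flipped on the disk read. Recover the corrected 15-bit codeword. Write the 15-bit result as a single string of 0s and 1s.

011011111011110

s1 (pos 1,3,5,7,9,11,13,15): 0⊕0⊕1⊕1⊕1⊕1⊕1⊕0 = 1
s2 (pos 2,3,6,7,10,11,14,15): 1⊕0⊕1⊕1⊕0⊕1⊕1⊕0 = 1
s4 (pos 4,5,6,7,12,13,14,15): 0⊕1⊕1⊕1⊕1⊕1⊕1⊕0 = 0
s8 (pos 8,9,10,11,12,13,14,15): 1⊕1⊕0⊕1⊕1⊕1⊕1⊕0 = 0
Syndrome s8…s1 = 0011 → error at position 3.
Flip position 3: 010011111011110 → 011011111011110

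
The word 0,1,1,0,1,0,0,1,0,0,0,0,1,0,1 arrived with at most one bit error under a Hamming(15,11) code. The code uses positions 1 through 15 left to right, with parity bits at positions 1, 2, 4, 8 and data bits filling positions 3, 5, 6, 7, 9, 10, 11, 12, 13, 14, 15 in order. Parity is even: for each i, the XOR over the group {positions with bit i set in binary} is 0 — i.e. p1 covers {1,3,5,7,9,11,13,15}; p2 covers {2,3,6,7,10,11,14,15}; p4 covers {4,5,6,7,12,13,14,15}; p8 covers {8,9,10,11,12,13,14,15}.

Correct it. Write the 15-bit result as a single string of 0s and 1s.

s1 (pos 1,3,5,7,9,11,13,15): 0⊕1⊕1⊕0⊕0⊕0⊕1⊕1 = 0
s2 (pos 2,3,6,7,10,11,14,15): 1⊕1⊕0⊕0⊕0⊕0⊕0⊕1 = 1
s4 (pos 4,5,6,7,12,13,14,15): 0⊕1⊕0⊕0⊕0⊕1⊕0⊕1 = 1
s8 (pos 8,9,10,11,12,13,14,15): 1⊕0⊕0⊕0⊕0⊕1⊕0⊕1 = 1
Syndrome s8…s1 = 1110 → error at position 14.
Flip position 14: 011010010000101 → 011010010000111

011010010000111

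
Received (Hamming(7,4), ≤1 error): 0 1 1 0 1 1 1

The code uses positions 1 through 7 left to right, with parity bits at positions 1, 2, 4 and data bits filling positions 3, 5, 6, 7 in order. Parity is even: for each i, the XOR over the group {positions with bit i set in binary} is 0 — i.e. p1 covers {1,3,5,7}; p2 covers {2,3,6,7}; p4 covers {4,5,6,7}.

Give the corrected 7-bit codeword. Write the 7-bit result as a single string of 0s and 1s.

s1 (pos 1,3,5,7): 0⊕1⊕1⊕1 = 1
s2 (pos 2,3,6,7): 1⊕1⊕1⊕1 = 0
s4 (pos 4,5,6,7): 0⊕1⊕1⊕1 = 1
Syndrome s4…s1 = 101 → error at position 5.
Flip position 5: 0110111 → 0110011

0110011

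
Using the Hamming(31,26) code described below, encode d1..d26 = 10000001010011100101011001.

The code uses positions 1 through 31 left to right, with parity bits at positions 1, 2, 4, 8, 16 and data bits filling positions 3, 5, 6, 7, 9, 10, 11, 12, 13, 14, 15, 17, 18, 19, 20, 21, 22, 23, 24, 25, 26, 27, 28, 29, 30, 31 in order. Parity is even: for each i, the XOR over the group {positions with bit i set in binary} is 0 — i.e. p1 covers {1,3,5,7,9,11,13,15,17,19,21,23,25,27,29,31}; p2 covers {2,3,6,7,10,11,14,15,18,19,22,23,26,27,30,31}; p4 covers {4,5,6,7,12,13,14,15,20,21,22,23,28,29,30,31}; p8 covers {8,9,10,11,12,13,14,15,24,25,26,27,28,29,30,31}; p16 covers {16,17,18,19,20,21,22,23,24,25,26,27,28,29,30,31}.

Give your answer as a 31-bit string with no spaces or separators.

Place data at non-parity positions: p1 p2 1 p4 0 0 0 p8 0 0 0 1 0 1 0 p16 0 1 1 1 0 0 1 0 1 0 1 1 0 0 1
p1 (pos 1,3,5,7,9,11,13,15,17,19,21,23,25,27,29,31): XOR of data positions = 1⊕0⊕0⊕0⊕0⊕0⊕0⊕0⊕1⊕0⊕1⊕1⊕1⊕0⊕1 = 0
p2 (pos 2,3,6,7,10,11,14,15,18,19,22,23,26,27,30,31): XOR of data positions = 1⊕0⊕0⊕0⊕0⊕1⊕0⊕1⊕1⊕0⊕1⊕0⊕1⊕0⊕1 = 1
p4 (pos 4,5,6,7,12,13,14,15,20,21,22,23,28,29,30,31): XOR of data positions = 0⊕0⊕0⊕1⊕0⊕1⊕0⊕1⊕0⊕0⊕1⊕1⊕0⊕0⊕1 = 0
p8 (pos 8,9,10,11,12,13,14,15,24,25,26,27,28,29,30,31): XOR of data positions = 0⊕0⊕0⊕1⊕0⊕1⊕0⊕0⊕1⊕0⊕1⊕1⊕0⊕0⊕1 = 0
p16 (pos 16,17,18,19,20,21,22,23,24,25,26,27,28,29,30,31): XOR of data positions = 0⊕1⊕1⊕1⊕0⊕0⊕1⊕0⊕1⊕0⊕1⊕1⊕0⊕0⊕1 = 0
Codeword: 0110000000010100011100101011001

0110000000010100011100101011001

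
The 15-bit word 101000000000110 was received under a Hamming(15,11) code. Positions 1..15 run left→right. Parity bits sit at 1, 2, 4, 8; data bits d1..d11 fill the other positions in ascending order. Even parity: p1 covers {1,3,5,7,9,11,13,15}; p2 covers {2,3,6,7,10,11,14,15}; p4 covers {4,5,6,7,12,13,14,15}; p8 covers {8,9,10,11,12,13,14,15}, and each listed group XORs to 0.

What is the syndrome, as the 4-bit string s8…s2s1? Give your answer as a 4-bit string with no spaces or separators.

s1 (pos 1,3,5,7,9,11,13,15): 1⊕1⊕0⊕0⊕0⊕0⊕1⊕0 = 1
s2 (pos 2,3,6,7,10,11,14,15): 0⊕1⊕0⊕0⊕0⊕0⊕1⊕0 = 0
s4 (pos 4,5,6,7,12,13,14,15): 0⊕0⊕0⊕0⊕0⊕1⊕1⊕0 = 0
s8 (pos 8,9,10,11,12,13,14,15): 0⊕0⊕0⊕0⊕0⊕1⊕1⊕0 = 0
Syndrome s8…s1 = 0001 → error at position 1.

0001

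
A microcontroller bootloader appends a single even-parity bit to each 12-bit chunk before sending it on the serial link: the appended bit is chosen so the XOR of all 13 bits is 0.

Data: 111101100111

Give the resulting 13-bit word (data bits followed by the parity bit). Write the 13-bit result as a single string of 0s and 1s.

XOR of the 12 data bits: 1⊕1⊕1⊕1⊕0⊕1⊕1⊕0⊕0⊕1⊕1⊕1 = 1
Parity bit = 1 (so all 13 bits XOR to 0).

1111011001111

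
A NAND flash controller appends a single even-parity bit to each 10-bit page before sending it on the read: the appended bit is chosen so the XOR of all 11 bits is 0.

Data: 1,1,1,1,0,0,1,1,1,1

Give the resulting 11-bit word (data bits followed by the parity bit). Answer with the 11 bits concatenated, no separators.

XOR of the 10 data bits: 1⊕1⊕1⊕1⊕0⊕0⊕1⊕1⊕1⊕1 = 0
Parity bit = 0 (so all 11 bits XOR to 0).

11110011110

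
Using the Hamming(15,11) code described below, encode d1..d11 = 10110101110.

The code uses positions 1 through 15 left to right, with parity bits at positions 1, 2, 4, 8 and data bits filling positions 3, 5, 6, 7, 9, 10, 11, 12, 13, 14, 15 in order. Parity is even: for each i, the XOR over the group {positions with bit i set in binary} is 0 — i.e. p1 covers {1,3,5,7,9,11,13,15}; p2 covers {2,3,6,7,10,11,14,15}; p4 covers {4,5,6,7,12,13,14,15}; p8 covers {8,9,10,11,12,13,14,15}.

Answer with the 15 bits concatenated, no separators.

Place data at non-parity positions: p1 p2 1 p4 0 1 1 p8 0 1 0 1 1 1 0
p1 (pos 1,3,5,7,9,11,13,15): XOR of data positions = 1⊕0⊕1⊕0⊕0⊕1⊕0 = 1
p2 (pos 2,3,6,7,10,11,14,15): XOR of data positions = 1⊕1⊕1⊕1⊕0⊕1⊕0 = 1
p4 (pos 4,5,6,7,12,13,14,15): XOR of data positions = 0⊕1⊕1⊕1⊕1⊕1⊕0 = 1
p8 (pos 8,9,10,11,12,13,14,15): XOR of data positions = 0⊕1⊕0⊕1⊕1⊕1⊕0 = 0
Codeword: 111101100101110

111101100101110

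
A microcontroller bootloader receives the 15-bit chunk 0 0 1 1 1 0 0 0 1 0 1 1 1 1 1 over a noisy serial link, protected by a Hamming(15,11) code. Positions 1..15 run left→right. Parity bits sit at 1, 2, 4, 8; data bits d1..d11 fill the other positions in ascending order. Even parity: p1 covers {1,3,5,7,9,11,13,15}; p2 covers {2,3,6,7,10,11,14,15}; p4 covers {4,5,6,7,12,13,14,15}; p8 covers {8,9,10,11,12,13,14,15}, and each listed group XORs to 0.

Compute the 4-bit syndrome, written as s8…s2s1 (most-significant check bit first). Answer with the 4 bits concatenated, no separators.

s1 (pos 1,3,5,7,9,11,13,15): 0⊕1⊕1⊕0⊕1⊕1⊕1⊕1 = 0
s2 (pos 2,3,6,7,10,11,14,15): 0⊕1⊕0⊕0⊕0⊕1⊕1⊕1 = 0
s4 (pos 4,5,6,7,12,13,14,15): 1⊕1⊕0⊕0⊕1⊕1⊕1⊕1 = 0
s8 (pos 8,9,10,11,12,13,14,15): 0⊕1⊕0⊕1⊕1⊕1⊕1⊕1 = 0
Syndrome s8…s1 = 0000 → no error.

0000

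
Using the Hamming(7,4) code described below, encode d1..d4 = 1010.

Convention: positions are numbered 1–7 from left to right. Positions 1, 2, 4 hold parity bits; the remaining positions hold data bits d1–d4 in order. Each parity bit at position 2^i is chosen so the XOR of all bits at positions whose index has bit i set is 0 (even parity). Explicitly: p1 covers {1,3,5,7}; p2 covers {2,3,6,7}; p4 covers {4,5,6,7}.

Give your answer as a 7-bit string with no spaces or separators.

1011010

Place data at non-parity positions: p1 p2 1 p4 0 1 0
p1 (pos 1,3,5,7): XOR of data positions = 1⊕0⊕0 = 1
p2 (pos 2,3,6,7): XOR of data positions = 1⊕1⊕0 = 0
p4 (pos 4,5,6,7): XOR of data positions = 0⊕1⊕0 = 1
Codeword: 1011010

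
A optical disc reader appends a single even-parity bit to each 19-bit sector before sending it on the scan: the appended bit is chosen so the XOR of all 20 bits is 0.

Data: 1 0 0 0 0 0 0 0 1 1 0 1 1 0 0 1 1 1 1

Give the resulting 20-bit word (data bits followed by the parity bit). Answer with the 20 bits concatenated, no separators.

XOR of the 19 data bits: 1⊕0⊕0⊕0⊕0⊕0⊕0⊕0⊕1⊕1⊕0⊕1⊕1⊕0⊕0⊕1⊕1⊕1⊕1 = 1
Parity bit = 1 (so all 20 bits XOR to 0).

10000000110110011111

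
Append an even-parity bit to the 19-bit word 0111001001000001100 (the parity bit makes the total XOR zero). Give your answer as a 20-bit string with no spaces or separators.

XOR of the 19 data bits: 0⊕1⊕1⊕1⊕0⊕0⊕1⊕0⊕0⊕1⊕0⊕0⊕0⊕0⊕0⊕1⊕1⊕0⊕0 = 1
Parity bit = 1 (so all 20 bits XOR to 0).

01110010010000011001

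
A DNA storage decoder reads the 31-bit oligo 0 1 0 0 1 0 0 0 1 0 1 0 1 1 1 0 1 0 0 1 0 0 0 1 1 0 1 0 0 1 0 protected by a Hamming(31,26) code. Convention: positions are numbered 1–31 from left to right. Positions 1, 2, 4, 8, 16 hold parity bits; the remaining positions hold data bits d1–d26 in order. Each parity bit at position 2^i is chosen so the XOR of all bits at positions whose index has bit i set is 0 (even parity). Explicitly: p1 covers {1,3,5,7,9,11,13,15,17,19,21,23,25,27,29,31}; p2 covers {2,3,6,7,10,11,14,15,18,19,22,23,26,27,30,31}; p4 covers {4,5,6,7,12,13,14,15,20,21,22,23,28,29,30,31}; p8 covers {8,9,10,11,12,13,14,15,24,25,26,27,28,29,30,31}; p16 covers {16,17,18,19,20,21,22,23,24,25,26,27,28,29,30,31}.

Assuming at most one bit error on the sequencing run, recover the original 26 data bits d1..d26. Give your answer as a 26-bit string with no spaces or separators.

01001010111100100011010010

s1 (pos 1,3,5,7,9,11,13,15,17,19,21,23,25,27,29,31): 0⊕0⊕1⊕0⊕1⊕1⊕1⊕1⊕1⊕0⊕0⊕0⊕1⊕1⊕0⊕0 = 0
s2 (pos 2,3,6,7,10,11,14,15,18,19,22,23,26,27,30,31): 1⊕0⊕0⊕0⊕0⊕1⊕1⊕1⊕0⊕0⊕0⊕0⊕0⊕1⊕1⊕0 = 0
s4 (pos 4,5,6,7,12,13,14,15,20,21,22,23,28,29,30,31): 0⊕1⊕0⊕0⊕0⊕1⊕1⊕1⊕1⊕0⊕0⊕0⊕0⊕0⊕1⊕0 = 0
s8 (pos 8,9,10,11,12,13,14,15,24,25,26,27,28,29,30,31): 0⊕1⊕0⊕1⊕0⊕1⊕1⊕1⊕1⊕1⊕0⊕1⊕0⊕0⊕1⊕0 = 1
s16 (pos 16,17,18,19,20,21,22,23,24,25,26,27,28,29,30,31): 0⊕1⊕0⊕0⊕1⊕0⊕0⊕0⊕1⊕1⊕0⊕1⊕0⊕0⊕1⊕0 = 0
Syndrome s16…s1 = 01000 → error at position 8.
Flip position 8: 0100100010101110100100011010010 → 0100100110101110100100011010010
Read data bits from positions 3,5,6,7,9,10,11,12,13,14,15,17,18,19,20,21,22,23,24,25,26,27,28,29,30,31: 01001010111100100011010010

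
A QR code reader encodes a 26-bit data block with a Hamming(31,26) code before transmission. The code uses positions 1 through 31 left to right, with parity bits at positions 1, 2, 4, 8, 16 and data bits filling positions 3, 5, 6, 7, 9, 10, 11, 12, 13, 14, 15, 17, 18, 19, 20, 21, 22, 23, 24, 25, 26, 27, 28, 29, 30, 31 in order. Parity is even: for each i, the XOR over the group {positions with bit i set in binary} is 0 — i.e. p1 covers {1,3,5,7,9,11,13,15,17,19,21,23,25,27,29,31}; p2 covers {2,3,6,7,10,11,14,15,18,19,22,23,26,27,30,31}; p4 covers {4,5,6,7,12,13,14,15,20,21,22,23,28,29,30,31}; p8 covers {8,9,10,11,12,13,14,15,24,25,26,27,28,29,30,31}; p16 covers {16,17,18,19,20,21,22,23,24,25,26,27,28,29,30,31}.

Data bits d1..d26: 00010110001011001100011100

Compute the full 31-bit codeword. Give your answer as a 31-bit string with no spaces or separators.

1100001001100011011001100011100

Place data at non-parity positions: p1 p2 0 p4 0 0 1 p8 0 1 1 0 0 0 1 p16 0 1 1 0 0 1 1 0 0 0 1 1 1 0 0
p1 (pos 1,3,5,7,9,11,13,15,17,19,21,23,25,27,29,31): XOR of data positions = 0⊕0⊕1⊕0⊕1⊕0⊕1⊕0⊕1⊕0⊕1⊕0⊕1⊕1⊕0 = 1
p2 (pos 2,3,6,7,10,11,14,15,18,19,22,23,26,27,30,31): XOR of data positions = 0⊕0⊕1⊕1⊕1⊕0⊕1⊕1⊕1⊕1⊕1⊕0⊕1⊕0⊕0 = 1
p4 (pos 4,5,6,7,12,13,14,15,20,21,22,23,28,29,30,31): XOR of data positions = 0⊕0⊕1⊕0⊕0⊕0⊕1⊕0⊕0⊕1⊕1⊕1⊕1⊕0⊕0 = 0
p8 (pos 8,9,10,11,12,13,14,15,24,25,26,27,28,29,30,31): XOR of data positions = 0⊕1⊕1⊕0⊕0⊕0⊕1⊕0⊕0⊕0⊕1⊕1⊕1⊕0⊕0 = 0
p16 (pos 16,17,18,19,20,21,22,23,24,25,26,27,28,29,30,31): XOR of data positions = 0⊕1⊕1⊕0⊕0⊕1⊕1⊕0⊕0⊕0⊕1⊕1⊕1⊕0⊕0 = 1
Codeword: 1100001001100011011001100011100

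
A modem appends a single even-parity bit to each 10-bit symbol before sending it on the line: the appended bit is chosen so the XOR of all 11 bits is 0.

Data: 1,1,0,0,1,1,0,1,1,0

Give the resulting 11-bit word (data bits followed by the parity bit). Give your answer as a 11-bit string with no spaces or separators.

XOR of the 10 data bits: 1⊕1⊕0⊕0⊕1⊕1⊕0⊕1⊕1⊕0 = 0
Parity bit = 0 (so all 11 bits XOR to 0).

11001101100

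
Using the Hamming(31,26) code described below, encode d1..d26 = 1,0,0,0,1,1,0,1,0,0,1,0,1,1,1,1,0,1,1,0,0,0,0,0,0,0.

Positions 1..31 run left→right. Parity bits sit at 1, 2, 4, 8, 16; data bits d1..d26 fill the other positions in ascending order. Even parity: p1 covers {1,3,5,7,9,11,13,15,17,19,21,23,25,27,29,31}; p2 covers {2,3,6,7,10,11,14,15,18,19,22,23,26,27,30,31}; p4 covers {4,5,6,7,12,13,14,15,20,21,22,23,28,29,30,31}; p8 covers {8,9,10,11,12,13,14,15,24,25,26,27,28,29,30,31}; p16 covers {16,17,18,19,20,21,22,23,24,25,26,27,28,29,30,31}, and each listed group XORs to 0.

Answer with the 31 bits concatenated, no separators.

Place data at non-parity positions: p1 p2 1 p4 0 0 0 p8 1 1 0 1 0 0 1 p16 0 1 1 1 1 0 1 1 0 0 0 0 0 0 0
p1 (pos 1,3,5,7,9,11,13,15,17,19,21,23,25,27,29,31): XOR of data positions = 1⊕0⊕0⊕1⊕0⊕0⊕1⊕0⊕1⊕1⊕1⊕0⊕0⊕0⊕0 = 0
p2 (pos 2,3,6,7,10,11,14,15,18,19,22,23,26,27,30,31): XOR of data positions = 1⊕0⊕0⊕1⊕0⊕0⊕1⊕1⊕1⊕0⊕1⊕0⊕0⊕0⊕0 = 0
p4 (pos 4,5,6,7,12,13,14,15,20,21,22,23,28,29,30,31): XOR of data positions = 0⊕0⊕0⊕1⊕0⊕0⊕1⊕1⊕1⊕0⊕1⊕0⊕0⊕0⊕0 = 1
p8 (pos 8,9,10,11,12,13,14,15,24,25,26,27,28,29,30,31): XOR of data positions = 1⊕1⊕0⊕1⊕0⊕0⊕1⊕1⊕0⊕0⊕0⊕0⊕0⊕0⊕0 = 1
p16 (pos 16,17,18,19,20,21,22,23,24,25,26,27,28,29,30,31): XOR of data positions = 0⊕1⊕1⊕1⊕1⊕0⊕1⊕1⊕0⊕0⊕0⊕0⊕0⊕0⊕0 = 0
Codeword: 0011000111010010011110110000000

0011000111010010011110110000000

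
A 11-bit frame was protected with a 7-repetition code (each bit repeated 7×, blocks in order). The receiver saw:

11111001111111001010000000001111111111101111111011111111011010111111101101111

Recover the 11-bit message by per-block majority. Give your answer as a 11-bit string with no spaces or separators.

Block 1 (1111100): 5 ones → 1
Block 2 (1111111): 7 ones → 1
Block 3 (0010100): 2 ones → 0
Block 4 (0000000): 0 ones → 0
Block 5 (1111111): 7 ones → 1
Block 6 (1111011): 6 ones → 1
Block 7 (1111101): 6 ones → 1
Block 8 (1111111): 7 ones → 1
Block 9 (0110101): 4 ones → 1
Block 10 (1111110): 6 ones → 1
Block 11 (1101111): 6 ones → 1

11001111111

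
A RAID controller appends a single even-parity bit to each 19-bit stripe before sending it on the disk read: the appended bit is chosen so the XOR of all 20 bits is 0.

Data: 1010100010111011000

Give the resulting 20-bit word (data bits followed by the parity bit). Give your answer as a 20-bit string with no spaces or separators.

XOR of the 19 data bits: 1⊕0⊕1⊕0⊕1⊕0⊕0⊕0⊕1⊕0⊕1⊕1⊕1⊕0⊕1⊕1⊕0⊕0⊕0 = 1
Parity bit = 1 (so all 20 bits XOR to 0).

10101000101110110001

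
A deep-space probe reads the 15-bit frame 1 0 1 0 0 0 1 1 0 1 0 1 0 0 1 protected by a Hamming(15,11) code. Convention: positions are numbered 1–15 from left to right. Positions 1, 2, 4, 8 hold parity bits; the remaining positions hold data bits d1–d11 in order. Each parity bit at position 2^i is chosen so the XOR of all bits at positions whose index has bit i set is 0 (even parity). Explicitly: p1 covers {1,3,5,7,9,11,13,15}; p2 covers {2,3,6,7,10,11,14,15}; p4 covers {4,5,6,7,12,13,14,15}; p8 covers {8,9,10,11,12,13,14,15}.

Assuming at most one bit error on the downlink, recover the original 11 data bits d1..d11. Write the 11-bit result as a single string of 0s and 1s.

10010101001

s1 (pos 1,3,5,7,9,11,13,15): 1⊕1⊕0⊕1⊕0⊕0⊕0⊕1 = 0
s2 (pos 2,3,6,7,10,11,14,15): 0⊕1⊕0⊕1⊕1⊕0⊕0⊕1 = 0
s4 (pos 4,5,6,7,12,13,14,15): 0⊕0⊕0⊕1⊕1⊕0⊕0⊕1 = 1
s8 (pos 8,9,10,11,12,13,14,15): 1⊕0⊕1⊕0⊕1⊕0⊕0⊕1 = 0
Syndrome s8…s1 = 0100 → error at position 4.
Flip position 4: 101000110101001 → 101100110101001
Read data bits from positions 3,5,6,7,9,10,11,12,13,14,15: 10010101001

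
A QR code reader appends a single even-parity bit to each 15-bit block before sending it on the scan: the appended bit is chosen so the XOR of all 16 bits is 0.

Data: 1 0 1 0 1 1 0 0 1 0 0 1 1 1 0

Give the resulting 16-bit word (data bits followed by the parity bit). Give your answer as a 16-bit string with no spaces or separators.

XOR of the 15 data bits: 1⊕0⊕1⊕0⊕1⊕1⊕0⊕0⊕1⊕0⊕0⊕1⊕1⊕1⊕0 = 0
Parity bit = 0 (so all 16 bits XOR to 0).

1010110010011100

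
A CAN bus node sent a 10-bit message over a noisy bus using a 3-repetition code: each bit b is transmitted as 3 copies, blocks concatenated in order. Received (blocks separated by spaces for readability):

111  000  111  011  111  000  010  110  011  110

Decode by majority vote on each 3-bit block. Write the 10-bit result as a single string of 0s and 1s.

Block 1 (111): 3 ones → 1
Block 2 (000): 0 ones → 0
Block 3 (111): 3 ones → 1
Block 4 (011): 2 ones → 1
Block 5 (111): 3 ones → 1
Block 6 (000): 0 ones → 0
Block 7 (010): 1 one → 0
Block 8 (110): 2 ones → 1
Block 9 (011): 2 ones → 1
Block 10 (110): 2 ones → 1

1011100111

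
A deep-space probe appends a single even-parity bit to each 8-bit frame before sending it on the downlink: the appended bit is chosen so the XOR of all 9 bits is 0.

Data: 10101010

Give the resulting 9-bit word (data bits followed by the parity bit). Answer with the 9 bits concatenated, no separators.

101010100

XOR of the 8 data bits: 1⊕0⊕1⊕0⊕1⊕0⊕1⊕0 = 0
Parity bit = 0 (so all 9 bits XOR to 0).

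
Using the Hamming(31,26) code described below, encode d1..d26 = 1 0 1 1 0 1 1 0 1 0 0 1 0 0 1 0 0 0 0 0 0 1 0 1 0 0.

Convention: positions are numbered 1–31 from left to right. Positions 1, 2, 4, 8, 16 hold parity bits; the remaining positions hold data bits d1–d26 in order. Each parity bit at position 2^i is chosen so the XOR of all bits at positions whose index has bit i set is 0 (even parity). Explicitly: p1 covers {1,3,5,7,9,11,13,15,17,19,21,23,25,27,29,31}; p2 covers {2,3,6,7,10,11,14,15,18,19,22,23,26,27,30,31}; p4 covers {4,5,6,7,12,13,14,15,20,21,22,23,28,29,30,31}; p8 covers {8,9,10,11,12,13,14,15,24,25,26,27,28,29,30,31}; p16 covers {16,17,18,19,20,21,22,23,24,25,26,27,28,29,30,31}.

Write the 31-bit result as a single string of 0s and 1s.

Place data at non-parity positions: p1 p2 1 p4 0 1 1 p8 0 1 1 0 1 0 0 p16 1 0 0 1 0 0 0 0 0 0 1 0 1 0 0
p1 (pos 1,3,5,7,9,11,13,15,17,19,21,23,25,27,29,31): XOR of data positions = 1⊕0⊕1⊕0⊕1⊕1⊕0⊕1⊕0⊕0⊕0⊕0⊕1⊕1⊕0 = 1
p2 (pos 2,3,6,7,10,11,14,15,18,19,22,23,26,27,30,31): XOR of data positions = 1⊕1⊕1⊕1⊕1⊕0⊕0⊕0⊕0⊕0⊕0⊕0⊕1⊕0⊕0 = 0
p4 (pos 4,5,6,7,12,13,14,15,20,21,22,23,28,29,30,31): XOR of data positions = 0⊕1⊕1⊕0⊕1⊕0⊕0⊕1⊕0⊕0⊕0⊕0⊕1⊕0⊕0 = 1
p8 (pos 8,9,10,11,12,13,14,15,24,25,26,27,28,29,30,31): XOR of data positions = 0⊕1⊕1⊕0⊕1⊕0⊕0⊕0⊕0⊕0⊕1⊕0⊕1⊕0⊕0 = 1
p16 (pos 16,17,18,19,20,21,22,23,24,25,26,27,28,29,30,31): XOR of data positions = 1⊕0⊕0⊕1⊕0⊕0⊕0⊕0⊕0⊕0⊕1⊕0⊕1⊕0⊕0 = 0
Codeword: 1011011101101000100100000010100

1011011101101000100100000010100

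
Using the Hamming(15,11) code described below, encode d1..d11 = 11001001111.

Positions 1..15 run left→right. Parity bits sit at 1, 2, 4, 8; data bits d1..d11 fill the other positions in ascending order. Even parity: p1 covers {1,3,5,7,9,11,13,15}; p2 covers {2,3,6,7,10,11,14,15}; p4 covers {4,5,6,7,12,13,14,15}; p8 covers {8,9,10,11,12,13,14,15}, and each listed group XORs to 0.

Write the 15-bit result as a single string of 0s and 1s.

Place data at non-parity positions: p1 p2 1 p4 1 0 0 p8 1 0 0 1 1 1 1
p1 (pos 1,3,5,7,9,11,13,15): XOR of data positions = 1⊕1⊕0⊕1⊕0⊕1⊕1 = 1
p2 (pos 2,3,6,7,10,11,14,15): XOR of data positions = 1⊕0⊕0⊕0⊕0⊕1⊕1 = 1
p4 (pos 4,5,6,7,12,13,14,15): XOR of data positions = 1⊕0⊕0⊕1⊕1⊕1⊕1 = 1
p8 (pos 8,9,10,11,12,13,14,15): XOR of data positions = 1⊕0⊕0⊕1⊕1⊕1⊕1 = 1
Codeword: 111110011001111

111110011001111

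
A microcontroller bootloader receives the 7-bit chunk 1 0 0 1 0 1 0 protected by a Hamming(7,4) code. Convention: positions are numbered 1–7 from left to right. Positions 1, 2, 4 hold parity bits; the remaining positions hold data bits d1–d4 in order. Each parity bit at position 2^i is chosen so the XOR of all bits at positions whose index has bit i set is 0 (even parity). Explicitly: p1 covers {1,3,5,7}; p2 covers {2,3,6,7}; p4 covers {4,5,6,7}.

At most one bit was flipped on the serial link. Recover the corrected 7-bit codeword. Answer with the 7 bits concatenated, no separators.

1011010

s1 (pos 1,3,5,7): 1⊕0⊕0⊕0 = 1
s2 (pos 2,3,6,7): 0⊕0⊕1⊕0 = 1
s4 (pos 4,5,6,7): 1⊕0⊕1⊕0 = 0
Syndrome s4…s1 = 011 → error at position 3.
Flip position 3: 1001010 → 1011010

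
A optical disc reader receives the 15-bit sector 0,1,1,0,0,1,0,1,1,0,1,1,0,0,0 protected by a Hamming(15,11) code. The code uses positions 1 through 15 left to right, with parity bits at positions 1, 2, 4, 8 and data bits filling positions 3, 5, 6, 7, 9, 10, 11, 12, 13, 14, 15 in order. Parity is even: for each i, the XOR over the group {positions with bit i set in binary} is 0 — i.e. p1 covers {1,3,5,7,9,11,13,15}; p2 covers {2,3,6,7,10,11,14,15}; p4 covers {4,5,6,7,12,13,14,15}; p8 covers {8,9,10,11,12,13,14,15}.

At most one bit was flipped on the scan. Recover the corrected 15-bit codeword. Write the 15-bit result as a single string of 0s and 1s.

s1 (pos 1,3,5,7,9,11,13,15): 0⊕1⊕0⊕0⊕1⊕1⊕0⊕0 = 1
s2 (pos 2,3,6,7,10,11,14,15): 1⊕1⊕1⊕0⊕0⊕1⊕0⊕0 = 0
s4 (pos 4,5,6,7,12,13,14,15): 0⊕0⊕1⊕0⊕1⊕0⊕0⊕0 = 0
s8 (pos 8,9,10,11,12,13,14,15): 1⊕1⊕0⊕1⊕1⊕0⊕0⊕0 = 0
Syndrome s8…s1 = 0001 → error at position 1.
Flip position 1: 011001011011000 → 111001011011000

111001011011000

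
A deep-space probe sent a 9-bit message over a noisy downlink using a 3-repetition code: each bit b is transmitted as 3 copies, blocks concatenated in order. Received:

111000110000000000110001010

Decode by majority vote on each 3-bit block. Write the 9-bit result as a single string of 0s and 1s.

101000100

Block 1 (111): 3 ones → 1
Block 2 (000): 0 ones → 0
Block 3 (110): 2 ones → 1
Block 4 (000): 0 ones → 0
Block 5 (000): 0 ones → 0
Block 6 (000): 0 ones → 0
Block 7 (110): 2 ones → 1
Block 8 (001): 1 one → 0
Block 9 (010): 1 one → 0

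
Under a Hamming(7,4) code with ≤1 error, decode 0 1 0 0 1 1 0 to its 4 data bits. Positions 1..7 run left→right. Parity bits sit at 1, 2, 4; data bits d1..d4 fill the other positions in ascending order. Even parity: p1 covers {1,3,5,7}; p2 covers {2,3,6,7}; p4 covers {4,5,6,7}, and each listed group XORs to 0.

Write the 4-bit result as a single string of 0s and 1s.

s1 (pos 1,3,5,7): 0⊕0⊕1⊕0 = 1
s2 (pos 2,3,6,7): 1⊕0⊕1⊕0 = 0
s4 (pos 4,5,6,7): 0⊕1⊕1⊕0 = 0
Syndrome s4…s1 = 001 → error at position 1.
Flip position 1: 0100110 → 1100110
Read data bits from positions 3,5,6,7: 0110

0110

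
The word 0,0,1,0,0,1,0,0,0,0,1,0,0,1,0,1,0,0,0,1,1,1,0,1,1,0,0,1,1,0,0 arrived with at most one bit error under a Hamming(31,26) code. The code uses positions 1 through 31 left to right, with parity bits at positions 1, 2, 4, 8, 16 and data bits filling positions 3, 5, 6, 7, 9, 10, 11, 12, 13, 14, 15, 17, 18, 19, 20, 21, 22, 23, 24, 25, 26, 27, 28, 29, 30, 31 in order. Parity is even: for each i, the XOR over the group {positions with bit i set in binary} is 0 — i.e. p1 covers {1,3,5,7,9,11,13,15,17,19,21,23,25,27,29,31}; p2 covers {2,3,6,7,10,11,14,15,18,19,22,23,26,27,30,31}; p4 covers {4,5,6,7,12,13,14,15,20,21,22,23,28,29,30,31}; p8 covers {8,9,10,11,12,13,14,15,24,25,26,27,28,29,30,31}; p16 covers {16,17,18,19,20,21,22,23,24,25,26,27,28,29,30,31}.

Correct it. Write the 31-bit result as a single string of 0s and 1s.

s1 (pos 1,3,5,7,9,11,13,15,17,19,21,23,25,27,29,31): 0⊕1⊕0⊕0⊕0⊕1⊕0⊕0⊕0⊕0⊕1⊕0⊕1⊕0⊕1⊕0 = 1
s2 (pos 2,3,6,7,10,11,14,15,18,19,22,23,26,27,30,31): 0⊕1⊕1⊕0⊕0⊕1⊕1⊕0⊕0⊕0⊕1⊕0⊕0⊕0⊕0⊕0 = 1
s4 (pos 4,5,6,7,12,13,14,15,20,21,22,23,28,29,30,31): 0⊕0⊕1⊕0⊕0⊕0⊕1⊕0⊕1⊕1⊕1⊕0⊕1⊕1⊕0⊕0 = 1
s8 (pos 8,9,10,11,12,13,14,15,24,25,26,27,28,29,30,31): 0⊕0⊕0⊕1⊕0⊕0⊕1⊕0⊕1⊕1⊕0⊕0⊕1⊕1⊕0⊕0 = 0
s16 (pos 16,17,18,19,20,21,22,23,24,25,26,27,28,29,30,31): 1⊕0⊕0⊕0⊕1⊕1⊕1⊕0⊕1⊕1⊕0⊕0⊕1⊕1⊕0⊕0 = 0
Syndrome s16…s1 = 00111 → error at position 7.
Flip position 7: 0010010000100101000111011001100 → 0010011000100101000111011001100

0010011000100101000111011001100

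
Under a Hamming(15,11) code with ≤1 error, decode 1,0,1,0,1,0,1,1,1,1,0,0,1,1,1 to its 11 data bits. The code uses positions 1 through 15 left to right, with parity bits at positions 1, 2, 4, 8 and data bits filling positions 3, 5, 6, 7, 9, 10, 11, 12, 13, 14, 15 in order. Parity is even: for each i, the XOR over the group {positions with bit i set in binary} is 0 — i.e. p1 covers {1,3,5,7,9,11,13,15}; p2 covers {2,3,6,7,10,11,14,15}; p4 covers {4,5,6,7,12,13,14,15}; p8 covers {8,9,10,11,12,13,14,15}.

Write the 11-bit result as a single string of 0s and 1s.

11001100111

s1 (pos 1,3,5,7,9,11,13,15): 1⊕1⊕1⊕1⊕1⊕0⊕1⊕1 = 1
s2 (pos 2,3,6,7,10,11,14,15): 0⊕1⊕0⊕1⊕1⊕0⊕1⊕1 = 1
s4 (pos 4,5,6,7,12,13,14,15): 0⊕1⊕0⊕1⊕0⊕1⊕1⊕1 = 1
s8 (pos 8,9,10,11,12,13,14,15): 1⊕1⊕1⊕0⊕0⊕1⊕1⊕1 = 0
Syndrome s8…s1 = 0111 → error at position 7.
Flip position 7: 101010111100111 → 101010011100111
Read data bits from positions 3,5,6,7,9,10,11,12,13,14,15: 11001100111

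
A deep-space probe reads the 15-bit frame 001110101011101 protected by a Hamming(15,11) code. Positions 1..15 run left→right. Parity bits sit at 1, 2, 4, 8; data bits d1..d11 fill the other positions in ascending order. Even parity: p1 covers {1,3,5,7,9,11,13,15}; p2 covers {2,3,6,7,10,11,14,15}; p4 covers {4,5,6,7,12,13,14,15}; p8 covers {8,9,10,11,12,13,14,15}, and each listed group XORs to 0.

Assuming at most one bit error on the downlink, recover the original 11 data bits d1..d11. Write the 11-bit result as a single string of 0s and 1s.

s1 (pos 1,3,5,7,9,11,13,15): 0⊕1⊕1⊕1⊕1⊕1⊕1⊕1 = 1
s2 (pos 2,3,6,7,10,11,14,15): 0⊕1⊕0⊕1⊕0⊕1⊕0⊕1 = 0
s4 (pos 4,5,6,7,12,13,14,15): 1⊕1⊕0⊕1⊕1⊕1⊕0⊕1 = 0
s8 (pos 8,9,10,11,12,13,14,15): 0⊕1⊕0⊕1⊕1⊕1⊕0⊕1 = 1
Syndrome s8…s1 = 1001 → error at position 9.
Flip position 9: 001110101011101 → 001110100011101
Read data bits from positions 3,5,6,7,9,10,11,12,13,14,15: 11010011101

11010011101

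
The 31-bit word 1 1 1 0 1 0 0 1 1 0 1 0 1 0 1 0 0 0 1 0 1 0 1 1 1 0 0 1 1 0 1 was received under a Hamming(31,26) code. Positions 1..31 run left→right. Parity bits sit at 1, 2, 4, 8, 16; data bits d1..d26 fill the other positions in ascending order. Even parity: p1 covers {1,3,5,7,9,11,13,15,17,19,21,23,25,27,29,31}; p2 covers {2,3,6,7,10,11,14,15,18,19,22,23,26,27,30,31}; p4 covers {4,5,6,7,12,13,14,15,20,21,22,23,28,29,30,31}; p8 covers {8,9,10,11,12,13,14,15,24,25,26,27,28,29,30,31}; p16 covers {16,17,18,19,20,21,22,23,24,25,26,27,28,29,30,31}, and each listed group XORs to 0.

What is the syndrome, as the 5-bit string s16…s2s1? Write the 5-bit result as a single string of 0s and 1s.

00011

s1 (pos 1,3,5,7,9,11,13,15,17,19,21,23,25,27,29,31): 1⊕1⊕1⊕0⊕1⊕1⊕1⊕1⊕0⊕1⊕1⊕1⊕1⊕0⊕1⊕1 = 1
s2 (pos 2,3,6,7,10,11,14,15,18,19,22,23,26,27,30,31): 1⊕1⊕0⊕0⊕0⊕1⊕0⊕1⊕0⊕1⊕0⊕1⊕0⊕0⊕0⊕1 = 1
s4 (pos 4,5,6,7,12,13,14,15,20,21,22,23,28,29,30,31): 0⊕1⊕0⊕0⊕0⊕1⊕0⊕1⊕0⊕1⊕0⊕1⊕1⊕1⊕0⊕1 = 0
s8 (pos 8,9,10,11,12,13,14,15,24,25,26,27,28,29,30,31): 1⊕1⊕0⊕1⊕0⊕1⊕0⊕1⊕1⊕1⊕0⊕0⊕1⊕1⊕0⊕1 = 0
s16 (pos 16,17,18,19,20,21,22,23,24,25,26,27,28,29,30,31): 0⊕0⊕0⊕1⊕0⊕1⊕0⊕1⊕1⊕1⊕0⊕0⊕1⊕1⊕0⊕1 = 0
Syndrome s16…s1 = 00011 → error at position 3.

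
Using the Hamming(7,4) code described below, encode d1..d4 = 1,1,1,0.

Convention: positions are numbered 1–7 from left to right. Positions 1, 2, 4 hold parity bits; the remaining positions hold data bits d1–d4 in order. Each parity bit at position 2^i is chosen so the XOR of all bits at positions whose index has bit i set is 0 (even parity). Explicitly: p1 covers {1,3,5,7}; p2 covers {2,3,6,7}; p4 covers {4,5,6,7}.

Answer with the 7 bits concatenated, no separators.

Place data at non-parity positions: p1 p2 1 p4 1 1 0
p1 (pos 1,3,5,7): XOR of data positions = 1⊕1⊕0 = 0
p2 (pos 2,3,6,7): XOR of data positions = 1⊕1⊕0 = 0
p4 (pos 4,5,6,7): XOR of data positions = 1⊕1⊕0 = 0
Codeword: 0010110

0010110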